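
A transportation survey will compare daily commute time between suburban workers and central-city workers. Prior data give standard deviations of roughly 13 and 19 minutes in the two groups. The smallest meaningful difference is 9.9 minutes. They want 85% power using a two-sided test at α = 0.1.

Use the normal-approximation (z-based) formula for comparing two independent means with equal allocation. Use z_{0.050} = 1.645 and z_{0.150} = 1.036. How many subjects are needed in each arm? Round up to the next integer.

n = 39 per group

n = (z_{α/2} + z_β)² · (σ₁² + σ₂²) / δ²
  = (1.645 + 1.036)² · (13² + 19² = 530) / 9.9²
  = 7.1878 · 530 / 98.01
  = 38.87
Round up → n = 39 per group.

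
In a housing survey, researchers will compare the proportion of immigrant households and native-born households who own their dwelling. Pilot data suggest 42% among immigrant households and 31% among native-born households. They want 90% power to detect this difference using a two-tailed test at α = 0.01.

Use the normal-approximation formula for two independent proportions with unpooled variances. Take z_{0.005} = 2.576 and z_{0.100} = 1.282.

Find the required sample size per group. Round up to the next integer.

n = (z_{α/2} + z_β)² · [p₁(1−p₁) + p₂(1−p₂)] / (p₁ − p₂)²
  = (2.576 + 1.282)² · (0.42·0.58 + 0.31·0.69) / (0.11)²
  = (3.858)² · (0.2436 + 0.2139) / 0.0121
  = 14.8842 · 0.4575 / 0.0121
  = 562.77
Round up → n = 563 per group.

n = 563 per group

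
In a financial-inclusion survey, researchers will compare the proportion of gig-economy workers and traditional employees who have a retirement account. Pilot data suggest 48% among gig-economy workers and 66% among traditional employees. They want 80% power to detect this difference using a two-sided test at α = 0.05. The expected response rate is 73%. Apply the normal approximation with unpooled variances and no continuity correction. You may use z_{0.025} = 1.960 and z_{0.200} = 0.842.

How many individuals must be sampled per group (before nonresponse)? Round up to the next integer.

n = (z_{α/2} + z_β)² · [p₁(1−p₁) + p₂(1−p₂)] / (p₁ − p₂)²
  = (1.960 + 0.842)² · (0.48·0.52 + 0.66·0.34) / (-0.18)²
  = (2.802)² · (0.2496 + 0.2244) / 0.0324
  = 7.8512 · 0.4740 / 0.0324
  = 114.86
Adjust for 73% response: 114.86 / 0.73 = 157.34.
Round up → n = 158 per group.

n = 158 per group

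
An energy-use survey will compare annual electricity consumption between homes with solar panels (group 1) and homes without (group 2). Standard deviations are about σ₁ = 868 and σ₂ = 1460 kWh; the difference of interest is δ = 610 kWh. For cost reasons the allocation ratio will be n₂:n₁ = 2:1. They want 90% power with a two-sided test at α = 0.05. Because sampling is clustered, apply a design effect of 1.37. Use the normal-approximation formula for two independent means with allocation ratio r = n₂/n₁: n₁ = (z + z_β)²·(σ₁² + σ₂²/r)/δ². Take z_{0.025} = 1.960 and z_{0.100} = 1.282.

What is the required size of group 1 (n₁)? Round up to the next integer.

n₁ = (z_{α/2} + z_β)² · (σ₁² + σ₂²/r) / δ²
   = (1.960 + 1.282)² · (868² + 1460²/2) / 610²
   = 10.5106 · (753424 + 1065800) / 372100
   = 10.5106 · 1819224 / 372100
   = 51.39
Design effect: 1.37 × 51.39 = 70.40.
Round up → n₁ = 71; n₂ = r·n₁ = 2 × 71 = 142.

n₁ = 71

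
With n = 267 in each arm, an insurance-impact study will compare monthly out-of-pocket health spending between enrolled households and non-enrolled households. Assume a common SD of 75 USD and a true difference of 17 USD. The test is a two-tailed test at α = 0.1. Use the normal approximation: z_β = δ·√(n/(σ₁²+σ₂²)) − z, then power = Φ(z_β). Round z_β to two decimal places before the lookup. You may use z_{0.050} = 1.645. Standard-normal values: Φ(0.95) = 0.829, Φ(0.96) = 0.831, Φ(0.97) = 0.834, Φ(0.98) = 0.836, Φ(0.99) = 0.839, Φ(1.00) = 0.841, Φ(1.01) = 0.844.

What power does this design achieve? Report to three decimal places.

Power ≈ 0.834

z_β = δ·√(n/(σ₁²+σ₂²)) − z_{α/2}
    = 17 · √(267/11250) − 1.645
    = 17 · 0.15406 − 1.645
    = 2.6190 − 1.645 = 0.9740 → 0.97
Power = Φ(0.97) = 0.834.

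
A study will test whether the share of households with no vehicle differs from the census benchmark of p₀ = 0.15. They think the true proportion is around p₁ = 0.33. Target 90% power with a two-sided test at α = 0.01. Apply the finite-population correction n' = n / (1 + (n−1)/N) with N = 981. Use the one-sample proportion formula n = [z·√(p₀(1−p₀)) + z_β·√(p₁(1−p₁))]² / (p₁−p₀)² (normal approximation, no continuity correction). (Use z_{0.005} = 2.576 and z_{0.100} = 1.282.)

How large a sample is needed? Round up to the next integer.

n = 67

n = [z_{α/2}·√(p₀q₀) + z_β·√(p₁q₁)]² / (p₁ − p₀)²
  = [2.576·√(0.15·0.85) + 1.282·√(0.33·0.67)]² / (0.18)²
  = [2.576·0.3571 + 1.282·0.4702]² / 0.0324
  = [1.5226]² / 0.0324
  = 71.56
Finite-population correction (N = 981): 71.56 / (1 + (71.56 − 1)/981) = 66.75.
Round up → n = 67.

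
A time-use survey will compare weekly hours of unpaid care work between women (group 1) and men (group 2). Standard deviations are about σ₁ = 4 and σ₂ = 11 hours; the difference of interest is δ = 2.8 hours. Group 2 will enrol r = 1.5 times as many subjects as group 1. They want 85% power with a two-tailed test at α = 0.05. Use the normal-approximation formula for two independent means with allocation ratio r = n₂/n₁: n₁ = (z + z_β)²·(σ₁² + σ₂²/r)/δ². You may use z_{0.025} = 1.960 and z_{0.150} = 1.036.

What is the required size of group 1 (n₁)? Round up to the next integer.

n₁ = 111

n₁ = (z_{α/2} + z_β)² · (σ₁² + σ₂²/r) / δ²
   = (1.960 + 1.036)² · (4² + 11²/1.5) / 2.8²
   = 8.9760 · (16 + 80.6667) / 7.84
   = 8.9760 · 96.6667 / 7.84
   = 110.67
Round up → n₁ = 111; n₂ = r·n₁ = 1.5 × 111 = 167.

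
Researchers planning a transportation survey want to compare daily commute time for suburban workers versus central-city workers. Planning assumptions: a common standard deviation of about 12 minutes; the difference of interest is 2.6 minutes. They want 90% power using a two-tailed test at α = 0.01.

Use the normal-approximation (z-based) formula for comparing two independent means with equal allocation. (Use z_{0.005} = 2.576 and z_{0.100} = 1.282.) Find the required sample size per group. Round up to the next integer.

n = 635 per group

n = (z_{α/2} + z_β)² · (σ₁² + σ₂²) / δ²
  = (2.576 + 1.282)² · (2·12² = 288) / 2.6²
  = 14.8842 · 288 / 6.76
  = 634.12
Round up → n = 635 per group.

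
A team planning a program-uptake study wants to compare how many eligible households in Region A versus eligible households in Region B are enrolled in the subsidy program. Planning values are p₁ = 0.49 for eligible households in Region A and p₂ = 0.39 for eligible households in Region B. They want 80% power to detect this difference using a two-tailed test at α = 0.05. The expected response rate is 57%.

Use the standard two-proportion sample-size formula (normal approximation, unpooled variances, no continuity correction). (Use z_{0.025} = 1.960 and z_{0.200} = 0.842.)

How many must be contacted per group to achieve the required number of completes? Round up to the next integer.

n = (z_{α/2} + z_β)² · [p₁(1−p₁) + p₂(1−p₂)] / (p₁ − p₂)²
  = (1.960 + 0.842)² · (0.49·0.51 + 0.39·0.61) / (0.10)²
  = (2.802)² · (0.2499 + 0.2379) / 0.0100
  = 7.8512 · 0.4878 / 0.0100
  = 382.98
Adjust for 57% response: 382.98 / 0.57 = 671.90.
Round up → n = 672 per group.

n = 672 per group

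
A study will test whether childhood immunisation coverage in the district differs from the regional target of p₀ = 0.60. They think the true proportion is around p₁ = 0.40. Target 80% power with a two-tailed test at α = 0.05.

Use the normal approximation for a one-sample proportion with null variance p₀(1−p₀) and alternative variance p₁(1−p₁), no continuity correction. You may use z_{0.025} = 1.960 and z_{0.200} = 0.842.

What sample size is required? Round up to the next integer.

n = [z_{α/2}·√(p₀q₀) + z_β·√(p₁q₁)]² / (p₁ − p₀)²
  = [1.960·√(0.60·0.40) + 0.842·√(0.40·0.60)]² / (-0.20)²
  = [1.960·0.4899 + 0.842·0.4899]² / 0.0400
  = [1.3727]² / 0.0400
  = 47.11
Round up → n = 48.

n = 48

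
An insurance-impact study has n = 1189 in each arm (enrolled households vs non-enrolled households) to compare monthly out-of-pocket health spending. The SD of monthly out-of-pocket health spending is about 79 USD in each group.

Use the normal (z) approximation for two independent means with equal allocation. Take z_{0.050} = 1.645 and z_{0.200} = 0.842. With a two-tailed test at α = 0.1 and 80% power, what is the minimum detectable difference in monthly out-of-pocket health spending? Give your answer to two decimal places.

Minimum detectable difference ≈ 8.06 USD

δ = (z_{α/2} + z_β) · √((σ₁²+σ₂²)/n)
  = (1.645 + 0.842) · √(12482/1189)
  = 2.487 · √10.4979
  = 2.487 · 3.2400
  = 8.0580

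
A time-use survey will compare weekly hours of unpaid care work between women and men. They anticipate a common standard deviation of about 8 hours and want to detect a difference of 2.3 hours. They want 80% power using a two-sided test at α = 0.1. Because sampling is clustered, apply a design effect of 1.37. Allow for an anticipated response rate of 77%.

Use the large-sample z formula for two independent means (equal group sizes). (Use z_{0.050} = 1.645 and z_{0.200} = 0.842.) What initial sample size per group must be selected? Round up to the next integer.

n = 267 per group

n = (z_{α/2} + z_β)² · (σ₁² + σ₂²) / δ²
  = (1.645 + 0.842)² · (2·8² = 128) / 2.3²
  = 6.1852 · 128 / 5.29
  = 149.66
Design effect: 1.37 × 149.66 = 205.03.
Adjust for 77% response: 205.03 / 0.77 = 266.28.
Round up → n = 267 per group.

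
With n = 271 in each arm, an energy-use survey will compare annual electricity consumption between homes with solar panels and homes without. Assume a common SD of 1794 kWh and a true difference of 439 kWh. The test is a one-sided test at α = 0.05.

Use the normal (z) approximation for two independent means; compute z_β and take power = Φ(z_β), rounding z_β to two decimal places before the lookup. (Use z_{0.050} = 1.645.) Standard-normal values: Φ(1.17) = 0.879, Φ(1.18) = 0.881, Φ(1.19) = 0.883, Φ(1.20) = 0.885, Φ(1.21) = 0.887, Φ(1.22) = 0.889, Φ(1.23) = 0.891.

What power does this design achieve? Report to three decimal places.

Power ≈ 0.885

z_β = δ·√(n/(σ₁²+σ₂²)) − z_α
    = 439 · √(271/6436872) − 1.645
    = 439 · 0.00649 − 1.645
    = 2.8485 − 1.645 = 1.2035 → 1.20
Power = Φ(1.20) = 0.885.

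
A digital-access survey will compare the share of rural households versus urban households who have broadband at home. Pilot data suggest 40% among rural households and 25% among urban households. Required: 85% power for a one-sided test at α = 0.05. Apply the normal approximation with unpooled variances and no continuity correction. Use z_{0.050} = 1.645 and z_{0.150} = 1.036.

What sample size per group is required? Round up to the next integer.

n = 137 per group

n = (z_α + z_β)² · [p₁(1−p₁) + p₂(1−p₂)] / (p₁ − p₂)²
  = (1.645 + 1.036)² · (0.40·0.60 + 0.25·0.75) / (0.15)²
  = (2.681)² · (0.2400 + 0.1875) / 0.0225
  = 7.1878 · 0.4275 / 0.0225
  = 136.57
Round up → n = 137 per group.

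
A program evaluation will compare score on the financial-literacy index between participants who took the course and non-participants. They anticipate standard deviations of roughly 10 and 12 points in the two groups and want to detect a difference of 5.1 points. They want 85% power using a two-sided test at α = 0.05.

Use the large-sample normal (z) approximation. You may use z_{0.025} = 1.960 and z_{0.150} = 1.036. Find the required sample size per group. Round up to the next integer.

n = (z_{α/2} + z_β)² · (σ₁² + σ₂²) / δ²
  = (1.960 + 1.036)² · (10² + 12² = 244) / 5.1²
  = 8.9760 · 244 / 26.01
  = 84.20
Round up → n = 85 per group.

n = 85 per group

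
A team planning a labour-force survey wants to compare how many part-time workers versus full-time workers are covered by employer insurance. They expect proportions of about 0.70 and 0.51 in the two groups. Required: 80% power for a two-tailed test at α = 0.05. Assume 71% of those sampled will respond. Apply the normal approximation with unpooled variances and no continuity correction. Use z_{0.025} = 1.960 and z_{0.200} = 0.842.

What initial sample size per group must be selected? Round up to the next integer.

n = (z_{α/2} + z_β)² · [p₁(1−p₁) + p₂(1−p₂)] / (p₁ − p₂)²
  = (1.960 + 0.842)² · (0.70·0.30 + 0.51·0.49) / (0.19)²
  = (2.802)² · (0.2100 + 0.2499) / 0.0361
  = 7.8512 · 0.4599 / 0.0361
  = 100.02
Adjust for 71% response: 100.02 / 0.71 = 140.88.
Round up → n = 141 per group.

n = 141 per group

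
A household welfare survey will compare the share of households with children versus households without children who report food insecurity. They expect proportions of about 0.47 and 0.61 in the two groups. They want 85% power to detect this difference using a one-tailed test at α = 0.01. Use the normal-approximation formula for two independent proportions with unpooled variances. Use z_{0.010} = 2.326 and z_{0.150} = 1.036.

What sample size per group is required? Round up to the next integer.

n = 281 per group

n = (z_α + z_β)² · [p₁(1−p₁) + p₂(1−p₂)] / (p₁ − p₂)²
  = (2.326 + 1.036)² · (0.47·0.53 + 0.61·0.39) / (-0.14)²
  = (3.362)² · (0.2491 + 0.2379) / 0.0196
  = 11.3030 · 0.4870 / 0.0196
  = 280.85
Round up → n = 281 per group.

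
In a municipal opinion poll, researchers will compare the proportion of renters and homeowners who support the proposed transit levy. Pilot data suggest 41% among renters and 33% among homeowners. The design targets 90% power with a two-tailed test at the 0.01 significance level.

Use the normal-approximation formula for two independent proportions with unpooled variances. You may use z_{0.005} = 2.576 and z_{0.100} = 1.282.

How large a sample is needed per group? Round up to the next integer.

n = 1077 per group

n = (z_{α/2} + z_β)² · [p₁(1−p₁) + p₂(1−p₂)] / (p₁ − p₂)²
  = (2.576 + 1.282)² · (0.41·0.59 + 0.33·0.67) / (0.08)²
  = (3.858)² · (0.2419 + 0.2211) / 0.0064
  = 14.8842 · 0.4630 / 0.0064
  = 1076.78
Round up → n = 1077 per group.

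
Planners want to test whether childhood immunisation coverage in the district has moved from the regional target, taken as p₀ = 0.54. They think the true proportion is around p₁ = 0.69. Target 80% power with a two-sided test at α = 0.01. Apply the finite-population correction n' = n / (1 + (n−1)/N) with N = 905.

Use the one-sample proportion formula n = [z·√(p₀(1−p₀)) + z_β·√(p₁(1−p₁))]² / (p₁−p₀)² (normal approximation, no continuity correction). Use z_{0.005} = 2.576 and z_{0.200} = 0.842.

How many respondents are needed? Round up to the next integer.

n = 110

n = [z_{α/2}·√(p₀q₀) + z_β·√(p₁q₁)]² / (p₁ − p₀)²
  = [2.576·√(0.54·0.46) + 0.842·√(0.69·0.31)]² / (0.15)²
  = [2.576·0.4984 + 0.842·0.4625]² / 0.0225
  = [1.6733]² / 0.0225
  = 124.44
Finite-population correction (N = 905): 124.44 / (1 + (124.44 − 1)/905) = 109.50.
Round up → n = 110.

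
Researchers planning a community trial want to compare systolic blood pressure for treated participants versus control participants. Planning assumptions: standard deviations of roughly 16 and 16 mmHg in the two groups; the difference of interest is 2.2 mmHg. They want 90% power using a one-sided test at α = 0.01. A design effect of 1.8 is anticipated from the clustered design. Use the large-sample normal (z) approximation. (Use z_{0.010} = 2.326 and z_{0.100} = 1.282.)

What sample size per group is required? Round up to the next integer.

n = 2479 per group

n = (z_α + z_β)² · (σ₁² + σ₂²) / δ²
  = (2.326 + 1.282)² · (16² + 16² = 512) / 2.2²
  = 13.0177 · 512 / 4.84
  = 1377.08
Design effect: 1.8 × 1377.08 = 2478.74.
Round up → n = 2479 per group.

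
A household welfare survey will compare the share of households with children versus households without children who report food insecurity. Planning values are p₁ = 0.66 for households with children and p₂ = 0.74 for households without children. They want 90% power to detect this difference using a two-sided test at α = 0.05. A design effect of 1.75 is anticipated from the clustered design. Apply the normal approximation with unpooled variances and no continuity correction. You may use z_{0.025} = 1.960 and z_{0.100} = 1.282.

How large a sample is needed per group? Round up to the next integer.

n = 1198 per group

n = (z_{α/2} + z_β)² · [p₁(1−p₁) + p₂(1−p₂)] / (p₁ − p₂)²
  = (1.960 + 1.282)² · (0.66·0.34 + 0.74·0.26) / (-0.08)²
  = (3.242)² · (0.2244 + 0.1924) / 0.0064
  = 10.5106 · 0.4168 / 0.0064
  = 684.50
Design effect: 1.75 × 684.50 = 1197.88.
Round up → n = 1198 per group.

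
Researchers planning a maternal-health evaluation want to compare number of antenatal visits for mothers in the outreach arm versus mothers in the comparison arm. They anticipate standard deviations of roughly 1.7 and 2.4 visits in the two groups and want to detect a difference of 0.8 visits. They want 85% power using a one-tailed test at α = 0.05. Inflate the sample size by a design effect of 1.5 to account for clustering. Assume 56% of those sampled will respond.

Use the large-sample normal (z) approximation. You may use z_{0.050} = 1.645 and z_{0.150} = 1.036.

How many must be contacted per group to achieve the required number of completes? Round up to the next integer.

n = (z_α + z_β)² · (σ₁² + σ₂²) / δ²
  = (1.645 + 1.036)² · (1.7² + 2.4² = 8.65) / 0.8²
  = 7.1878 · 8.65 / 0.64
  = 97.15
Design effect: 1.5 × 97.15 = 145.72.
Adjust for 56% response: 145.72 / 0.56 = 260.22.
Round up → n = 261 per group.

n = 261 per group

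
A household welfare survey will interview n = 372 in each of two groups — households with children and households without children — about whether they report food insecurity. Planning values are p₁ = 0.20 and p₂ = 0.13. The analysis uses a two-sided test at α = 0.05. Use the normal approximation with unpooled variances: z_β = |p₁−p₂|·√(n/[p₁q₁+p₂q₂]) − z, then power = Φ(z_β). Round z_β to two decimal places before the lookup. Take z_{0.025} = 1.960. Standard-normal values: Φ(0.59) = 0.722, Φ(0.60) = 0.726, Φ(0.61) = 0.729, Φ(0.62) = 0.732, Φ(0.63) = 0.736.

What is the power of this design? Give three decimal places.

z_β = |p₁−p₂|·√(n/[p₁q₁+p₂q₂]) − z_{α/2}
    = 0.07 · √(372/0.2731) − 1.960
    = 0.07 · 36.9072 − 1.960
    = 2.5835 − 1.960 = 0.6235 → 0.62
Power = Φ(0.62) = 0.732.

Power ≈ 0.732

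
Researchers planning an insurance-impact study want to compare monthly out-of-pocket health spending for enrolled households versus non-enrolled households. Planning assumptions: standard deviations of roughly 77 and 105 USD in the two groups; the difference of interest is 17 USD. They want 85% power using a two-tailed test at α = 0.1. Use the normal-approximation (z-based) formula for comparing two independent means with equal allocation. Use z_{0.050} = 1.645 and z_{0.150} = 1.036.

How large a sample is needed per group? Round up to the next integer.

n = (z_{α/2} + z_β)² · (σ₁² + σ₂²) / δ²
  = (1.645 + 1.036)² · (77² + 105² = 16954) / 17²
  = 7.1878 · 16954 / 289
  = 421.67
Round up → n = 422 per group.

n = 422 per group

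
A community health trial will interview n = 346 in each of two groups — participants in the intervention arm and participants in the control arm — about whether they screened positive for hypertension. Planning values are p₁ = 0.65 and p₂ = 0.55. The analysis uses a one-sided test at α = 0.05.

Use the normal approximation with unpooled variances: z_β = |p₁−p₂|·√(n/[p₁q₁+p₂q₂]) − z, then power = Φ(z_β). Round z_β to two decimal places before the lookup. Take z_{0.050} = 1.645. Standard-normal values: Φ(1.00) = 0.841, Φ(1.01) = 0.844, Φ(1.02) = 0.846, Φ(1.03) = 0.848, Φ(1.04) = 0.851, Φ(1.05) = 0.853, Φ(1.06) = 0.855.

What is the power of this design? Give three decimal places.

Power ≈ 0.853

z_β = |p₁−p₂|·√(n/[p₁q₁+p₂q₂]) − z_α
    = 0.10 · √(346/0.4750) − 1.645
    = 0.10 · 26.9893 − 1.645
    = 2.6989 − 1.645 = 1.0539 → 1.05
Power = Φ(1.05) = 0.853.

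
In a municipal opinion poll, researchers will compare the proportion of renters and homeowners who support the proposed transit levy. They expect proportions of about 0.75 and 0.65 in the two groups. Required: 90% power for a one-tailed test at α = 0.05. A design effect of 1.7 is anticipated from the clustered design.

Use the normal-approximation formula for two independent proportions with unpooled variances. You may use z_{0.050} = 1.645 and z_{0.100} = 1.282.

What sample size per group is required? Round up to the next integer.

n = 605 per group

n = (z_α + z_β)² · [p₁(1−p₁) + p₂(1−p₂)] / (p₁ − p₂)²
  = (1.645 + 1.282)² · (0.75·0.25 + 0.65·0.35) / (0.10)²
  = (2.927)² · (0.1875 + 0.2275) / 0.0100
  = 8.5673 · 0.4150 / 0.0100
  = 355.54
Design effect: 1.7 × 355.54 = 604.43.
Round up → n = 605 per group.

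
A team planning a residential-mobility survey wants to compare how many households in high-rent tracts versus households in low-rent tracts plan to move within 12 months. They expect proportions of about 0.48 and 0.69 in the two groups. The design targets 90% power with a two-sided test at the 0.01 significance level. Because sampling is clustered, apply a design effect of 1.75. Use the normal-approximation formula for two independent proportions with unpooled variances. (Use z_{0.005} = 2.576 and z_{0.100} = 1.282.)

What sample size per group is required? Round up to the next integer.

n = (z_{α/2} + z_β)² · [p₁(1−p₁) + p₂(1−p₂)] / (p₁ − p₂)²
  = (2.576 + 1.282)² · (0.48·0.52 + 0.69·0.31) / (-0.21)²
  = (3.858)² · (0.2496 + 0.2139) / 0.0441
  = 14.8842 · 0.4635 / 0.0441
  = 156.44
Design effect: 1.75 × 156.44 = 273.76.
Round up → n = 274 per group.

n = 274 per group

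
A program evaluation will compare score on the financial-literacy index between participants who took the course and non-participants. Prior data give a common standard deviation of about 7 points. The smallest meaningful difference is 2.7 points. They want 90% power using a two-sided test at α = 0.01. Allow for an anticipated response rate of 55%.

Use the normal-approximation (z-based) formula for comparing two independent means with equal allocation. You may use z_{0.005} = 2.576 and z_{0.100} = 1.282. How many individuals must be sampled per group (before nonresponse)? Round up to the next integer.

n = 364 per group

n = (z_{α/2} + z_β)² · (σ₁² + σ₂²) / δ²
  = (2.576 + 1.282)² · (2·7² = 98) / 2.7²
  = 14.8842 · 98 / 7.29
  = 200.09
Adjust for 55% response: 200.09 / 0.55 = 363.80.
Round up → n = 364 per group.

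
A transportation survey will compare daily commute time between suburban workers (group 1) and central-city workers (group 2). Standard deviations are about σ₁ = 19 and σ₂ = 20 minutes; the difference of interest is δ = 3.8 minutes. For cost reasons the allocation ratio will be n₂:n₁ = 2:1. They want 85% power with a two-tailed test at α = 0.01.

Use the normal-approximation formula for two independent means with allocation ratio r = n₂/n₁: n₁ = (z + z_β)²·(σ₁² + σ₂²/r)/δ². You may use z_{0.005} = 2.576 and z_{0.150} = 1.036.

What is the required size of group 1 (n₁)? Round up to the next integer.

n₁ = 507

n₁ = (z_{α/2} + z_β)² · (σ₁² + σ₂²/r) / δ²
   = (2.576 + 1.036)² · (19² + 20²/2) / 3.8²
   = 13.0465 · (361 + 200) / 14.44
   = 13.0465 · 561 / 14.44
   = 506.86
Round up → n₁ = 507; n₂ = r·n₁ = 2 × 507 = 1014.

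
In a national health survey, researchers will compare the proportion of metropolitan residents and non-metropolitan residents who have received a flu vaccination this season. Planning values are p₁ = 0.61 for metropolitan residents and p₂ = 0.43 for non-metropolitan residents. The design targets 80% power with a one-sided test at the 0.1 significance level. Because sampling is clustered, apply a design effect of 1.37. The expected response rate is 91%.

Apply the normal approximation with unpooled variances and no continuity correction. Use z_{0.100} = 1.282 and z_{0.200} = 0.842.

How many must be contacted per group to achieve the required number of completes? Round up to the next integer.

n = (z_α + z_β)² · [p₁(1−p₁) + p₂(1−p₂)] / (p₁ − p₂)²
  = (1.282 + 0.842)² · (0.61·0.39 + 0.43·0.57) / (0.18)²
  = (2.124)² · (0.2379 + 0.2451) / 0.0324
  = 4.5114 · 0.4830 / 0.0324
  = 67.25
Design effect: 1.37 × 67.25 = 92.14.
Adjust for 91% response: 92.14 / 0.91 = 101.25.
Round up → n = 102 per group.

n = 102 per group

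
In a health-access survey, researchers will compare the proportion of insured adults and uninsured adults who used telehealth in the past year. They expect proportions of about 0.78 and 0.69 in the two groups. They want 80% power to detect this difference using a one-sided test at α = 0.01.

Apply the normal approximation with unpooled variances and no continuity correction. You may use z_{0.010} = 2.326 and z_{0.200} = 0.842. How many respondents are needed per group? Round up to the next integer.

n = 478 per group

n = (z_α + z_β)² · [p₁(1−p₁) + p₂(1−p₂)] / (p₁ − p₂)²
  = (2.326 + 0.842)² · (0.78·0.22 + 0.69·0.31) / (0.09)²
  = (3.168)² · (0.1716 + 0.2139) / 0.0081
  = 10.0362 · 0.3855 / 0.0081
  = 477.65
Round up → n = 478 per group.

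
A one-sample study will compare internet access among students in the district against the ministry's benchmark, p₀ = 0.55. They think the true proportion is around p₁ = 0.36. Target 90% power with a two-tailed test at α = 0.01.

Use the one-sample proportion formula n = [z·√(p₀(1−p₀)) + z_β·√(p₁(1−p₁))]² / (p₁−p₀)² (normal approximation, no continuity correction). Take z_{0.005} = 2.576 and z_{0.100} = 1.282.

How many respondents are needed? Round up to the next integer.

n = [z_{α/2}·√(p₀q₀) + z_β·√(p₁q₁)]² / (p₁ − p₀)²
  = [2.576·√(0.55·0.45) + 1.282·√(0.36·0.64)]² / (-0.19)²
  = [2.576·0.4975 + 1.282·0.4800]² / 0.0361
  = [1.8969]² / 0.0361
  = 99.67
Round up → n = 100.

n = 100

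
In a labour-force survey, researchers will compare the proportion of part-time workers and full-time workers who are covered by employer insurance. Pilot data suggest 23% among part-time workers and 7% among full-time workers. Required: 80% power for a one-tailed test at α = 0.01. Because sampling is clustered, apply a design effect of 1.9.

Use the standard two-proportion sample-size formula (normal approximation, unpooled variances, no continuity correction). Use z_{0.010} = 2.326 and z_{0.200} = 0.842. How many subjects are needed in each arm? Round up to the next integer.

n = (z_α + z_β)² · [p₁(1−p₁) + p₂(1−p₂)] / (p₁ − p₂)²
  = (2.326 + 0.842)² · (0.23·0.77 + 0.07·0.93) / (0.16)²
  = (3.168)² · (0.1771 + 0.0651) / 0.0256
  = 10.0362 · 0.2422 / 0.0256
  = 94.95
Design effect: 1.9 × 94.95 = 180.41.
Round up → n = 181 per group.

n = 181 per group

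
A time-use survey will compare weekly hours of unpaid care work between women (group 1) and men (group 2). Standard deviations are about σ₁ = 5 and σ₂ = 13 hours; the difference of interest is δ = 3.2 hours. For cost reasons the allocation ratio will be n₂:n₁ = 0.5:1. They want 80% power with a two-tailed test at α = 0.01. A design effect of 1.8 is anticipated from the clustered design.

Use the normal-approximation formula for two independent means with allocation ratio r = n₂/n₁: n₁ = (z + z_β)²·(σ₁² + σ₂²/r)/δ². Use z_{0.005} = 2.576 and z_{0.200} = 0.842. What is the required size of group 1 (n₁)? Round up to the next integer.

n₁ = (z_{α/2} + z_β)² · (σ₁² + σ₂²/r) / δ²
   = (2.576 + 0.842)² · (5² + 13²/0.5) / 3.2²
   = 11.6827 · (25 + 338) / 10.24
   = 11.6827 · 363 / 10.24
   = 414.14
Design effect: 1.8 × 414.14 = 745.46.
Round up → n₁ = 746; n₂ = r·n₁ = 0.5 × 746 = 373.

n₁ = 746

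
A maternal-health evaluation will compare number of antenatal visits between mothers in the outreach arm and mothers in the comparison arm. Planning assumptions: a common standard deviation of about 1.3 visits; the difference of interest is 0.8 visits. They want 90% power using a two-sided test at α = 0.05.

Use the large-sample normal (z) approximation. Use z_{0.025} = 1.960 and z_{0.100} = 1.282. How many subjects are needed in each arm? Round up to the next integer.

n = 56 per group

n = (z_{α/2} + z_β)² · (σ₁² + σ₂²) / δ²
  = (1.960 + 1.282)² · (2·1.3² = 3.38) / 0.8²
  = 10.5106 · 3.38 / 0.64
  = 55.51
Round up → n = 56 per group.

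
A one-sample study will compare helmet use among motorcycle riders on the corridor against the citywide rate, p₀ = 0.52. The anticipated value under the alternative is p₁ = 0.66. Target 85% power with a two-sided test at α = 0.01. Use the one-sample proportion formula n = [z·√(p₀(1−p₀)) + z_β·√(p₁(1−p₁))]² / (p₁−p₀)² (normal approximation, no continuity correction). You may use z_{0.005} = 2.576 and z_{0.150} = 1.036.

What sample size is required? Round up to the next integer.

n = 162

n = [z_{α/2}·√(p₀q₀) + z_β·√(p₁q₁)]² / (p₁ − p₀)²
  = [2.576·√(0.52·0.48) + 1.036·√(0.66·0.34)]² / (0.14)²
  = [2.576·0.4996 + 1.036·0.4737]² / 0.0196
  = [1.7777]² / 0.0196
  = 161.24
Round up → n = 162.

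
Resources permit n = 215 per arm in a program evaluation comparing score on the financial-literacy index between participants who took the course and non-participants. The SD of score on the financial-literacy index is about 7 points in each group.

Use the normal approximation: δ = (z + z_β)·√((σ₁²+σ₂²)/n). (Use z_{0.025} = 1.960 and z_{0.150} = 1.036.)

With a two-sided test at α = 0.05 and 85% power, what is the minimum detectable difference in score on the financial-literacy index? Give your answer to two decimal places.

δ = (z_{α/2} + z_β) · √((σ₁²+σ₂²)/n)
  = (1.960 + 1.036) · √(98/215)
  = 2.996 · √0.45581
  = 2.996 · 0.6751
  = 2.0227

Minimum detectable difference ≈ 2.02 points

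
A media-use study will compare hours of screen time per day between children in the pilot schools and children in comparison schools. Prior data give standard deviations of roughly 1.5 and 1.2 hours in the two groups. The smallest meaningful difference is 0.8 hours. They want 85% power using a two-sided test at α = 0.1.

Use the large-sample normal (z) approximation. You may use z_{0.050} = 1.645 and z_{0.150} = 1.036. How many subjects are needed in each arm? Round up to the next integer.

n = 42 per group

n = (z_{α/2} + z_β)² · (σ₁² + σ₂²) / δ²
  = (1.645 + 1.036)² · (1.5² + 1.2² = 3.69) / 0.8²
  = 7.1878 · 3.69 / 0.64
  = 41.44
Round up → n = 42 per group.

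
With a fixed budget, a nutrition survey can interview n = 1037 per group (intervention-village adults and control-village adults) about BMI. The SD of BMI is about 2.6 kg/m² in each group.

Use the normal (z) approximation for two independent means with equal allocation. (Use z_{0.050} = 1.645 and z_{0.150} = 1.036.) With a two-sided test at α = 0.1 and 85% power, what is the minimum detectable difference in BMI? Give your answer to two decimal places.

δ = (z_{α/2} + z_β) · √((σ₁²+σ₂²)/n)
  = (1.645 + 1.036) · √(13.52/1037)
  = 2.681 · √0.01304
  = 2.681 · 0.1142
  = 0.3061

Minimum detectable difference ≈ 0.31 kg/m²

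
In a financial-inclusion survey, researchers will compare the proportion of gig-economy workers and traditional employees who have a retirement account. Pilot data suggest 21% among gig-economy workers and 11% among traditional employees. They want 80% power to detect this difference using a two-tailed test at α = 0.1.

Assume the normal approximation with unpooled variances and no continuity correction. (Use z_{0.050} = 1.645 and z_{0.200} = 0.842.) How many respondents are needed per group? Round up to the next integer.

n = (z_{α/2} + z_β)² · [p₁(1−p₁) + p₂(1−p₂)] / (p₁ − p₂)²
  = (1.645 + 0.842)² · (0.21·0.79 + 0.11·0.89) / (0.10)²
  = (2.487)² · (0.1659 + 0.0979) / 0.0100
  = 6.1852 · 0.2638 / 0.0100
  = 163.16
Round up → n = 164 per group.

n = 164 per group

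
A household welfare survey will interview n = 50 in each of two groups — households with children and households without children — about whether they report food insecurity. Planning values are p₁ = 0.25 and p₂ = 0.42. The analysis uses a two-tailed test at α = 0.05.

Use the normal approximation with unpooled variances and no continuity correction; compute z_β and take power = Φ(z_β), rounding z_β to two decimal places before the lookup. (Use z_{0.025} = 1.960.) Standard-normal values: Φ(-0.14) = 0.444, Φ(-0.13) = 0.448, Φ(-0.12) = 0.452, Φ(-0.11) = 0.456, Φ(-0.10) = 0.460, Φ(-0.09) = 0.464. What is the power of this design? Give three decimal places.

z_β = |p₁−p₂|·√(n/[p₁q₁+p₂q₂]) − z_{α/2}
    = 0.17 · √(50/0.4311) − 1.960
    = 0.17 · 10.7695 − 1.960
    = 1.8308 − 1.960 = -0.1292 → -0.13
Power = Φ(-0.13) = 0.448.

Power ≈ 0.448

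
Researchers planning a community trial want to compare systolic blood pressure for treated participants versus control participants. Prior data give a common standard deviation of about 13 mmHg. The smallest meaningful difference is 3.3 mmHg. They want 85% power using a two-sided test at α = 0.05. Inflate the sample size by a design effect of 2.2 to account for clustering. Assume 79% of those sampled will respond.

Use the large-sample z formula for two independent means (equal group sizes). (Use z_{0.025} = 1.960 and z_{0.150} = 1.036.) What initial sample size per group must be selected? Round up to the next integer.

n = 776 per group

n = (z_{α/2} + z_β)² · (σ₁² + σ₂²) / δ²
  = (1.960 + 1.036)² · (2·13² = 338) / 3.3²
  = 8.9760 · 338 / 10.89
  = 278.59
Design effect: 2.2 × 278.59 = 612.91.
Adjust for 79% response: 612.91 / 0.79 = 775.83.
Round up → n = 776 per group.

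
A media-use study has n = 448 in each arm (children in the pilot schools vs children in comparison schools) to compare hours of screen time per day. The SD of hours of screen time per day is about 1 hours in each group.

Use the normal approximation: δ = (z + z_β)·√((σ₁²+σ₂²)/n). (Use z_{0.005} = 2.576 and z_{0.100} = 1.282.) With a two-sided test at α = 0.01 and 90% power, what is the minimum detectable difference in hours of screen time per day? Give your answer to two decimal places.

Minimum detectable difference ≈ 0.26 hours

δ = (z_{α/2} + z_β) · √((σ₁²+σ₂²)/n)
  = (2.576 + 1.282) · √(2/448)
  = 3.858 · √0.00446
  = 3.858 · 0.0668
  = 0.2578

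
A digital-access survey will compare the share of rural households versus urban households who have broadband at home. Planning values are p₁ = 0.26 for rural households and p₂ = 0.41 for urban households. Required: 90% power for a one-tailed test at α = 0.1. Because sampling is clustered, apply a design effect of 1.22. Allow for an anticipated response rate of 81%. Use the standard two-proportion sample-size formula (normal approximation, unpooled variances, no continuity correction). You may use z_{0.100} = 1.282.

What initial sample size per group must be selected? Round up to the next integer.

n = (z_α + z_β)² · [p₁(1−p₁) + p₂(1−p₂)] / (p₁ − p₂)²
  = (1.282 + 1.282)² · (0.26·0.74 + 0.41·0.59) / (-0.15)²
  = (2.564)² · (0.1924 + 0.2419) / 0.0225
  = 6.5741 · 0.4343 / 0.0225
  = 126.89
Design effect: 1.22 × 126.89 = 154.81.
Adjust for 81% response: 154.81 / 0.81 = 191.13.
Round up → n = 192 per group.

n = 192 per group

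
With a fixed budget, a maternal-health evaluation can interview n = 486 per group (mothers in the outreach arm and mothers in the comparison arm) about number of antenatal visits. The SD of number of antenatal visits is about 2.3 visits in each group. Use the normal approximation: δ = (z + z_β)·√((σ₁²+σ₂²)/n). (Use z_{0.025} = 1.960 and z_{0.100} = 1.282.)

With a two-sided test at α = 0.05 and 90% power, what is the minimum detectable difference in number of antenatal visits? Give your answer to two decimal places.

Minimum detectable difference ≈ 0.48 visits

δ = (z_{α/2} + z_β) · √((σ₁²+σ₂²)/n)
  = (1.960 + 1.282) · √(10.58/486)
  = 3.242 · √0.02177
  = 3.242 · 0.1475
  = 0.4783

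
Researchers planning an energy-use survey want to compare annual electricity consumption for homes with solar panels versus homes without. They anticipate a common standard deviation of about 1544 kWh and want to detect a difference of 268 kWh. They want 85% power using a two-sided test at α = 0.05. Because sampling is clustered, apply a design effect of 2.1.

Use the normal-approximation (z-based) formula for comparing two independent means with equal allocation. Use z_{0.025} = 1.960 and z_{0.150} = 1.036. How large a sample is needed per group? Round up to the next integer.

n = 1252 per group

n = (z_{α/2} + z_β)² · (σ₁² + σ₂²) / δ²
  = (1.960 + 1.036)² · (2·1544² = 4767872) / 268²
  = 8.9760 · 4767872 / 71824
  = 595.85
Design effect: 2.1 × 595.85 = 1251.29.
Round up → n = 1252 per group.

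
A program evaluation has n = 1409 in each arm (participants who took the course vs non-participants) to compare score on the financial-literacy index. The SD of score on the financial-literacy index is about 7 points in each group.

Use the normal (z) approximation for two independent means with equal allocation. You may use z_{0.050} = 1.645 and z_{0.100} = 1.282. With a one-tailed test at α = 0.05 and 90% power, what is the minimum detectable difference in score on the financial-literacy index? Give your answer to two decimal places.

δ = (z_α + z_β) · √((σ₁²+σ₂²)/n)
  = (1.645 + 1.282) · √(98/1409)
  = 2.927 · √0.06955
  = 2.927 · 0.2637
  = 0.7719

Minimum detectable difference ≈ 0.77 points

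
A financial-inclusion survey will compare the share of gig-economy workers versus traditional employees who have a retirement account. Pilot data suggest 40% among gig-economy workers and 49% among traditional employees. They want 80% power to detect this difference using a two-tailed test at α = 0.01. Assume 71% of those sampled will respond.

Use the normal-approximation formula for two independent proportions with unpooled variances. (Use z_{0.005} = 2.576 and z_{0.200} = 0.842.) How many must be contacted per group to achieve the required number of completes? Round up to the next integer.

n = 996 per group

n = (z_{α/2} + z_β)² · [p₁(1−p₁) + p₂(1−p₂)] / (p₁ − p₂)²
  = (2.576 + 0.842)² · (0.40·0.60 + 0.49·0.51) / (-0.09)²
  = (3.418)² · (0.2400 + 0.2499) / 0.0081
  = 11.6827 · 0.4899 / 0.0081
  = 706.59
Adjust for 71% response: 706.59 / 0.71 = 995.20.
Round up → n = 996 per group.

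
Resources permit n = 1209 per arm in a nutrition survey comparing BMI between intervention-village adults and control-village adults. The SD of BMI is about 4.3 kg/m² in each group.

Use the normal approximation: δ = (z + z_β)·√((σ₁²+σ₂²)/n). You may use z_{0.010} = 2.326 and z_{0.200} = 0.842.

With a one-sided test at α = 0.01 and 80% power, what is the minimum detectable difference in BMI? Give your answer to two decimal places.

δ = (z_α + z_β) · √((σ₁²+σ₂²)/n)
  = (2.326 + 0.842) · √(36.98/1209)
  = 3.168 · √0.03059
  = 3.168 · 0.1749
  = 0.5541

Minimum detectable difference ≈ 0.55 kg/m²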